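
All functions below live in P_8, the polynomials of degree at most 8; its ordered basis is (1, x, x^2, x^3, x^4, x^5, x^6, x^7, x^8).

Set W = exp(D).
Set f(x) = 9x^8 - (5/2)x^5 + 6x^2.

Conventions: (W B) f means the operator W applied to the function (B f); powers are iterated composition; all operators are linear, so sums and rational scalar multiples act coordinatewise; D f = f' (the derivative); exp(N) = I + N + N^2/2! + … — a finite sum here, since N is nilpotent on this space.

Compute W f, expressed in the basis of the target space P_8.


the result is g(x) = 9x^8 + 72x^7 + 252x^6 + (1003/2)x^5 + (1235/2)x^4 + 479x^3 + 233x^2 + (143/2)x + 25/2

order-1 term: 72x^7 - (25/2)x^4 + 12x
order-2 term: 252x^6 - 25x^3 + 6
order-3 term: 504x^5 - 25x^2
order-4 term: 630x^4 - (25/2)x
order-5 term: 504x^3 - 5/2
order-6 term: 252x^2
order-7 term: 72x
order-8 term: 9
the series for exp(D) f terminates at order 8
exp(D) f = 9x^8 + 72x^7 + 252x^6 + (1003/2)x^5 + (1235/2)x^4 + 479x^3 + 233x^2 + (143/2)x + 25/2


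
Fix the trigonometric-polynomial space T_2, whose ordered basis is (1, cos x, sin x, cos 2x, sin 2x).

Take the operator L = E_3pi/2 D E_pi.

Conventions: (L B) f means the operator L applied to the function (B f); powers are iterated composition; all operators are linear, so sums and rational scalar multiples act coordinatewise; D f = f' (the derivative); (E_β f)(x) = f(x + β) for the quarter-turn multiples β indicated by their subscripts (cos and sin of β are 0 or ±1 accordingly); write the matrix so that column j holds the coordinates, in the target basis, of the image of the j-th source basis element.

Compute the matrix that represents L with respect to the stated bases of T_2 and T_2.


the matrix is [[0, 0, 0, 0, 0]; [0, -1, 0, 0, 0]; [0, 0, -1, 0, 0]; [0, 0, 0, 0, -2]; [0, 0, 0, 2, 0]] (rows listed top to bottom)

image of 1: 0
image of cos x: -cos x
image of sin x: -sin x
image of cos 2x: 2sin 2x
image of sin 2x: -2cos 2x
each image's coordinates form column j of the matrix


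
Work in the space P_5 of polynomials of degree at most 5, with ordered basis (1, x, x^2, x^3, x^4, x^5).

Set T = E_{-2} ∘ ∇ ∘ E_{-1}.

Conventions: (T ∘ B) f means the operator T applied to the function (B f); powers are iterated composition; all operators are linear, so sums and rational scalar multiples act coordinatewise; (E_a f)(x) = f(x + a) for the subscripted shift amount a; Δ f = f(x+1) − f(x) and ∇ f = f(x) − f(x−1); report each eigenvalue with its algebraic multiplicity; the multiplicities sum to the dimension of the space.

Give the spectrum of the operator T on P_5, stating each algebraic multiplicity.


image of 1: 0
image of x: 1
image of x^2: 2x - 7
image of x^3: 3x^2 - 21x + 37
image of x^4: 4x^3 - 42x^2 + 148x - 175
image of x^5: 5x^4 - 70x^3 + 370x^2 - 875x + 781
the matrix is upper triangular; its diagonal is (0, 0, 0, 0, 0, 0)
for a triangular matrix the eigenvalues are the diagonal entries, with algebraic multiplicity their repetition count

λ = 0 (multiplicity 6)


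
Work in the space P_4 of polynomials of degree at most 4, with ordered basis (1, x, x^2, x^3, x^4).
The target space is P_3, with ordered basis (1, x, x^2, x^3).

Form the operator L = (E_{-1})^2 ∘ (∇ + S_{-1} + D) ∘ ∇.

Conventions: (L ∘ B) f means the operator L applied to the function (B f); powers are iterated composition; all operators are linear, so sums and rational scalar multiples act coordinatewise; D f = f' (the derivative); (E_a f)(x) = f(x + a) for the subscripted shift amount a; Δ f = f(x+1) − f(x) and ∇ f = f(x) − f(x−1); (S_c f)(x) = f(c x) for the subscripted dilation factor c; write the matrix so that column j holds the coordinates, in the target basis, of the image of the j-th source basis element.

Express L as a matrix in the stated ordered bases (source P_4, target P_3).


the matrix is [[0, 1, 7, -26, 201]; [0, 0, -2, 3, -160]; [0, 0, 0, 3, 42]; [0, 0, 0, 0, -4]] (rows listed top to bottom)

image of 1: 0
image of x: 1
image of x^2: -2x + 7
image of x^3: 3x^2 + 3x - 26
image of x^4: -4x^3 + 42x^2 - 160x + 201
each image's coordinates form column j of the matrix


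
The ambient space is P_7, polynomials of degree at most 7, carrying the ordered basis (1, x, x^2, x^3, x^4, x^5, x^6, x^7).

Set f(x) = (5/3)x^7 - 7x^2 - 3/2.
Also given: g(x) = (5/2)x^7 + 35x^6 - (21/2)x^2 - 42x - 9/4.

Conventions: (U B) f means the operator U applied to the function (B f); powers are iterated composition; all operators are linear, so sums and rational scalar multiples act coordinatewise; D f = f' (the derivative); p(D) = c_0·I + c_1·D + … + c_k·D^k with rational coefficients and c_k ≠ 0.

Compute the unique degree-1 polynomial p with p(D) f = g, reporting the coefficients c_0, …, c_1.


c_0 = 3/2, c_1 = 3

D^0 f = (5/3)x^7 - 7x^2 - 3/2
D^1 f = (35/3)x^6 - 14x
matching coefficients of g against c_0 f + c_1 Df + … from the top degree down determines the c_i
solution: c_0 = 3/2, c_1 = 3


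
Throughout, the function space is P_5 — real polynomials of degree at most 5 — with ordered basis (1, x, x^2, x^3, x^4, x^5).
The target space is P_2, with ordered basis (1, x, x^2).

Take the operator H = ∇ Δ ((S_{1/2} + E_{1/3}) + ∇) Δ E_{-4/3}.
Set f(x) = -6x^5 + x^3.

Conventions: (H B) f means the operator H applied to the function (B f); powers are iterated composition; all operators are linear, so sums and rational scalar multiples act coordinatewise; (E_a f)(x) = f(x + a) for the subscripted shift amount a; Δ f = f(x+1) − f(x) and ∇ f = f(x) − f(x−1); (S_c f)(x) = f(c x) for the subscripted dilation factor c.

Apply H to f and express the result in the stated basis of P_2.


the result is g(x) = -(765/2)x^2 - 285x + 2855/4

E_{-4/3} f = -6x^5 + 40x^4 - (317/3)x^3 + (1244/9)x^2 - (2416/27)x + 1856/81
Δ E_{-4/3} f = -30x^4 + 100x^3 - 137x^2 + (805/9)x - 619/27
S_{1/2} (Δ E_{-4/3}) f = -(15/8)x^4 + (25/2)x^3 - (137/4)x^2 + (805/18)x - 619/27
E_{1/3} (Δ E_{-4/3}) f = -30x^4 + 60x^3 - 57x^2 + 27x - 5
(S_{1/2} + E_{1/3}) (Δ E_{-4/3}) f = -(255/8)x^4 + (145/2)x^3 - (365/4)x^2 + (1291/18)x - 754/27
∇ (Δ E_{-4/3}) f = -120x^3 + 480x^2 - 694x + 3208/9
((S_{1/2} + E_{1/3}) + ∇) (Δ E_{-4/3}) f = -(255/8)x^4 - (95/2)x^3 + (1555/4)x^2 - (11201/18)x + 8870/27
Δ ((S_{1/2} + E_{1/3}) + ∇) (Δ E_{-4/3}) f = -(255/2)x^3 - (1335/4)x^2 + (1015/2)x - 22529/72
∇ Δ ((S_{1/2} + E_{1/3}) + ∇) (Δ E_{-4/3}) f = -(765/2)x^2 - 285x + 2855/4


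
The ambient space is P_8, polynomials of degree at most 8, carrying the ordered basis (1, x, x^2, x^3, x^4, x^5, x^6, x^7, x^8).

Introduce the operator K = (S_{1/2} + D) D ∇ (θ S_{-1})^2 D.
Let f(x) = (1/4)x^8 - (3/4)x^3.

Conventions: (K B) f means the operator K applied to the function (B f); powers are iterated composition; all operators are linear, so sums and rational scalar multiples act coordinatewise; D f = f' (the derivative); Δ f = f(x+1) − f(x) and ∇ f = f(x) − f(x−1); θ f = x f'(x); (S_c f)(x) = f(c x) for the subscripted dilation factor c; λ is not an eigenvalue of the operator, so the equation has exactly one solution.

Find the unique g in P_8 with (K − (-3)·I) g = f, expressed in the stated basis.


write g with unknown coordinates in the stated basis and equate coefficients in (K − (-3)·I) g = f
solving from the highest basis element down gives g = (1/12)x^8 - (343/24)x^5 - (53165/24)x^4 + (157771/36)x^3 - (18865/6)x^2 + (177331/2)x + 742631/18
check: K g = (343/8)x^5 + (53165/8)x^4 - (39445/3)x^3 + (18865/2)x^2 - (531993/2)x - 742631/6
so K g − (-3)·g = (1/4)x^8 - (3/4)x^3 = f ✓

the image equals g(x) = (1/12)x^8 - (343/24)x^5 - (53165/24)x^4 + (157771/36)x^3 - (18865/6)x^2 + (177331/2)x + 742631/18


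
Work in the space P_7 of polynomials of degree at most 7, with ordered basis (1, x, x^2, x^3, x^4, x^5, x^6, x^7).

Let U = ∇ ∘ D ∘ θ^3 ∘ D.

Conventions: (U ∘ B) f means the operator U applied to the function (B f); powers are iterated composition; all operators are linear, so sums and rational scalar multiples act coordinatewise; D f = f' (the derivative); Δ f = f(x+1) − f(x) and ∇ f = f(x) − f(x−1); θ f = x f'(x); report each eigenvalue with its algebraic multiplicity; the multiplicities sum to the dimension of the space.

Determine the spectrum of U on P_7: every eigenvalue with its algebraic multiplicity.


image of 1: 0
image of x: 0
image of x^2: 0
image of x^3: 48
image of x^4: 648x - 324
image of x^5: 3840x^2 - 3840x + 1280
image of x^6: 15000x^3 - 22500x^2 + 15000x - 3750
image of x^7: 45360x^4 - 90720x^3 + 90720x^2 - 45360x + 9072
the matrix is upper triangular; its diagonal is (0, 0, 0, 0, 0, 0, 0, 0)
for a triangular matrix the eigenvalues are the diagonal entries, with algebraic multiplicity their repetition count

λ = 0 (multiplicity 8)


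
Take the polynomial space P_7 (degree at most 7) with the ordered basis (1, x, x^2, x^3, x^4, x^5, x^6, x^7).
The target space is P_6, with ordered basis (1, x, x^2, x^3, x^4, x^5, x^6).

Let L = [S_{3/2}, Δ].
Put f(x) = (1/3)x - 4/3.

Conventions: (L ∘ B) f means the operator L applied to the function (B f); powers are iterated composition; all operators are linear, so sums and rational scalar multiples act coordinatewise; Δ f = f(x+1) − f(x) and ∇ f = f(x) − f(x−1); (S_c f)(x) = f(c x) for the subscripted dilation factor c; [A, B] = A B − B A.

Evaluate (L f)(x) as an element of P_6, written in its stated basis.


the image equals g(x) = -1/6

Δ f = 1/3
S_{3/2} Δ f = 1/3
S_{3/2} f = (1/2)x - 4/3
Δ S_{3/2} f = 1/2
[S_{3/2}, Δ] f = -1/6


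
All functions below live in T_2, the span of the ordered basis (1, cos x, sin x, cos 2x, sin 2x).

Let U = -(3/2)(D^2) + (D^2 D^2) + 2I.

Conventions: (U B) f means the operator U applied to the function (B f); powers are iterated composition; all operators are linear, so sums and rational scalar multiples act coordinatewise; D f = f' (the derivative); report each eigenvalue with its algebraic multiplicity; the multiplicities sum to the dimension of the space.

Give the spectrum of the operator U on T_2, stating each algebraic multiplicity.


λ = 2 (multiplicity 1), λ = 9/2 (multiplicity 2), λ = 24 (multiplicity 2)

image of 1: 2
image of cos x: (9/2)cos x
image of sin x: (9/2)sin x
image of cos 2x: 24cos 2x
image of sin 2x: 24sin 2x
the matrix is diagonal; its diagonal is (2, 9/2, 9/2, 24, 24)
for a triangular matrix the eigenvalues are the diagonal entries, with algebraic multiplicity their repetition count


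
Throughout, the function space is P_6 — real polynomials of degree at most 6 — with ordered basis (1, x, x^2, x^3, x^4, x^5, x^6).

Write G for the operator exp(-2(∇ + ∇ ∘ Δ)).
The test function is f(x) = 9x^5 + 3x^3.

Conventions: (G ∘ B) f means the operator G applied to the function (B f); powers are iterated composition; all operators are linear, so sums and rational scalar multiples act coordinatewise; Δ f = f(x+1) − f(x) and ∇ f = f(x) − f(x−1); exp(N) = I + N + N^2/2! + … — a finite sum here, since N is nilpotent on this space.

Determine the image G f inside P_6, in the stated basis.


g(x) = 9x^5 - 90x^4 + 183x^3 + 162x^2 - 252x - 120

order-1 term: -90x^4 - 180x^3 - 198x^2 - 108x - 24
order-2 term: 360x^3 + 1080x^2 + 1296x + 576
order-3 term: -720x^2 - 2160x - 1824
order-4 term: 720x + 1440
order-5 term: -288
the series for exp(-2(∇ + ∇ ∘ Δ)) f terminates at order 5
exp(-2(∇ + ∇ ∘ Δ)) f = 9x^5 - 90x^4 + 183x^3 + 162x^2 - 252x - 120


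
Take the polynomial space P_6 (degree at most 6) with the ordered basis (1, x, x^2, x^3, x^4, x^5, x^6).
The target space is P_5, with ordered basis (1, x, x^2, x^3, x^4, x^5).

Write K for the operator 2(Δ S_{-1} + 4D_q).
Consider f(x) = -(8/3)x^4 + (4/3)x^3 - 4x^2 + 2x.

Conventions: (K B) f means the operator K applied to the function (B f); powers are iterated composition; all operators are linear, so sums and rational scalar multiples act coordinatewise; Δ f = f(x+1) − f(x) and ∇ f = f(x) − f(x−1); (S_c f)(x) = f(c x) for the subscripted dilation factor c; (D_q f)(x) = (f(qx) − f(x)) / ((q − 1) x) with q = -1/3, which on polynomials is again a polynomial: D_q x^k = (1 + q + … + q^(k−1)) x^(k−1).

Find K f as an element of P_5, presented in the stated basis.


S_{-1} f = -(8/3)x^4 - (4/3)x^3 - 4x^2 - 2x
Δ S_{-1} f = -(32/3)x^3 - 20x^2 - (68/3)x - 10
D_q f = -(160/81)x^3 + (28/27)x^2 - (8/3)x + 2
(4D_q) f = -(640/81)x^3 + (112/27)x^2 - (32/3)x + 8
(Δ S_{-1} + 4D_q) f = -(1504/81)x^3 - (428/27)x^2 - (100/3)x - 2
(2(Δ S_{-1} + 4D_q)) f = -(3008/81)x^3 - (856/27)x^2 - (200/3)x - 4

g(x) = -(3008/81)x^3 - (856/27)x^2 - (200/3)x - 4


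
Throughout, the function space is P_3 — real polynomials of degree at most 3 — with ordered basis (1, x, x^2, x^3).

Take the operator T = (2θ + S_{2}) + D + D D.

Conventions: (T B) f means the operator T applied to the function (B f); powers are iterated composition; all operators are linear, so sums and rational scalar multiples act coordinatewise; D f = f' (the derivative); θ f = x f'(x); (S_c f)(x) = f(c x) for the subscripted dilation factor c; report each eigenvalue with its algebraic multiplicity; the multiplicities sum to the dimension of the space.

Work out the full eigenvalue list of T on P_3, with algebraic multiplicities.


image of 1: 1
image of x: 4x + 1
image of x^2: 8x^2 + 2x + 2
image of x^3: 14x^3 + 3x^2 + 6x
the matrix is upper triangular; its diagonal is (1, 4, 8, 14)
for a triangular matrix the eigenvalues are the diagonal entries, with algebraic multiplicity their repetition count

λ = 1 (multiplicity 1), λ = 4 (multiplicity 1), λ = 8 (multiplicity 1), λ = 14 (multiplicity 1)


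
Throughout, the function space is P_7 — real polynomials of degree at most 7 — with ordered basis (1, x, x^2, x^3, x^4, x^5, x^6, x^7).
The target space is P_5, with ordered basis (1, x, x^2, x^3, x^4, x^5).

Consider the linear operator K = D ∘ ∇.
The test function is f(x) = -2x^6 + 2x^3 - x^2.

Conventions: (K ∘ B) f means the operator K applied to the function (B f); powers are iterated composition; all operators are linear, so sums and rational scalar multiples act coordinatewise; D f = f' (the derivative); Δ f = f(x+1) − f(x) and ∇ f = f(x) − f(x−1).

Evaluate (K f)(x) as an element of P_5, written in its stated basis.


the image equals g(x) = -60x^4 + 120x^3 - 120x^2 + 72x - 20

∇ f = -12x^5 + 30x^4 - 40x^3 + 36x^2 - 20x + 5
D ∇ f = -60x^4 + 120x^3 - 120x^2 + 72x - 20


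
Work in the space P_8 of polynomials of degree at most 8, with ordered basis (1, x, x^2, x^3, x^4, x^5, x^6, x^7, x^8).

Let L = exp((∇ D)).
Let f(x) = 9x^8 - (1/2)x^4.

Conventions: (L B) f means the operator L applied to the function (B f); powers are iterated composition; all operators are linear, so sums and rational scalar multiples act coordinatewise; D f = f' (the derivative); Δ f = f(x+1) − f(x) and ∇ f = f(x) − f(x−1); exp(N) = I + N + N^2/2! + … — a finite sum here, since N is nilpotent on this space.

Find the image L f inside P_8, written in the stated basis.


order-1 term: 504x^6 - 1512x^5 + 2520x^4 - 2520x^3 + 1506x^2 - 498x + 70
order-2 term: 7560x^4 - 30240x^3 + 52920x^2 - 45360x + 15618
order-3 term: 30240x^2 - 90720x + 75600
order-4 term: 15120
the series for exp((∇ D)) f terminates at order 4
exp((∇ D)) f = 9x^8 + 504x^6 - 1512x^5 + (20159/2)x^4 - 32760x^3 + 84666x^2 - 136578x + 106408

the result is g(x) = 9x^8 + 504x^6 - 1512x^5 + (20159/2)x^4 - 32760x^3 + 84666x^2 - 136578x + 106408


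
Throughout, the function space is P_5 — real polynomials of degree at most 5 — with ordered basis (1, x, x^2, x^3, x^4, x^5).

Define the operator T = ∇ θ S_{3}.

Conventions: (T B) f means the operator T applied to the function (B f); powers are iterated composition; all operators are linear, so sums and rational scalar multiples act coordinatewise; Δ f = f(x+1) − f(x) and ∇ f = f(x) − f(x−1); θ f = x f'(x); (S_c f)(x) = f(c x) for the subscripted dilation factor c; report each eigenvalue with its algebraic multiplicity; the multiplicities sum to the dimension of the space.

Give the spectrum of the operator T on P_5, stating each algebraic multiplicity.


λ = 0 (multiplicity 6)

image of 1: 0
image of x: 3
image of x^2: 36x - 18
image of x^3: 243x^2 - 243x + 81
image of x^4: 1296x^3 - 1944x^2 + 1296x - 324
image of x^5: 6075x^4 - 12150x^3 + 12150x^2 - 6075x + 1215
the matrix is upper triangular; its diagonal is (0, 0, 0, 0, 0, 0)
for a triangular matrix the eigenvalues are the diagonal entries, with algebraic multiplicity their repetition count


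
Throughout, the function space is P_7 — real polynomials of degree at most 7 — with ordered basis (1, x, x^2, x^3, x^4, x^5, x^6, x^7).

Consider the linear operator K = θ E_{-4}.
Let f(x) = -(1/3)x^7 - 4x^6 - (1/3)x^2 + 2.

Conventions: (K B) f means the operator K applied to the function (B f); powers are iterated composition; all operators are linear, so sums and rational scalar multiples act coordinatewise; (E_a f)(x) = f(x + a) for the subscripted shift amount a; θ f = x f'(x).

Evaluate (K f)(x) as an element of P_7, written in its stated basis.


the result is g(x) = -(7/3)x^7 + 32x^6 - 80x^5 - (2560/3)x^4 + 6400x^3 - (49154/3)x^2 + (45064/3)x

E_{-4} f = -(1/3)x^7 + (16/3)x^6 - 16x^5 - (640/3)x^4 + (6400/3)x^3 - (24577/3)x^2 + (45064/3)x - 10926
θ E_{-4} f = -(7/3)x^7 + 32x^6 - 80x^5 - (2560/3)x^4 + 6400x^3 - (49154/3)x^2 + (45064/3)x


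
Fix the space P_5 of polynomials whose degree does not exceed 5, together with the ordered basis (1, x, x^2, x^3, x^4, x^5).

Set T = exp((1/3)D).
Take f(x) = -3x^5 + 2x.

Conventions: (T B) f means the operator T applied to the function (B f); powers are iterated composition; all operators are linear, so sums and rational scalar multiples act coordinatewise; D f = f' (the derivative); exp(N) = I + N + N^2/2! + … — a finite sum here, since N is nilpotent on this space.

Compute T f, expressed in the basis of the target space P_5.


the result is g(x) = -3x^5 - 5x^4 - (10/3)x^3 - (10/9)x^2 + (49/27)x + 53/81

order-1 term: -5x^4 + 2/3
order-2 term: -(10/3)x^3
order-3 term: -(10/9)x^2
order-4 term: -(5/27)x
order-5 term: -1/81
the series for exp((1/3)D) f terminates at order 5
exp((1/3)D) f = -3x^5 - 5x^4 - (10/3)x^3 - (10/9)x^2 + (49/27)x + 53/81


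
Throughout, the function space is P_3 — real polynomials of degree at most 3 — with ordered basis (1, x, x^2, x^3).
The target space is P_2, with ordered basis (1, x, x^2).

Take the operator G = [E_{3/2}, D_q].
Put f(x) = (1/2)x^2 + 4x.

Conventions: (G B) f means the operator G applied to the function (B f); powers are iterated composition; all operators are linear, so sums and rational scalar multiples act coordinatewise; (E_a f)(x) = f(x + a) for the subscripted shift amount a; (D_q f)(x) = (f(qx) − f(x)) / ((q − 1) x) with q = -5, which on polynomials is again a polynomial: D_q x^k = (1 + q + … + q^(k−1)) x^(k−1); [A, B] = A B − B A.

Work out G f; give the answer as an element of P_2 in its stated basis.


the result is g(x) = -9/2

D_q f = -2x + 4
E_{3/2} D_q f = -2x + 1
E_{3/2} f = (1/2)x^2 + (11/2)x + 57/8
D_q E_{3/2} f = -2x + 11/2
[E_{3/2}, D_q] f = -9/2


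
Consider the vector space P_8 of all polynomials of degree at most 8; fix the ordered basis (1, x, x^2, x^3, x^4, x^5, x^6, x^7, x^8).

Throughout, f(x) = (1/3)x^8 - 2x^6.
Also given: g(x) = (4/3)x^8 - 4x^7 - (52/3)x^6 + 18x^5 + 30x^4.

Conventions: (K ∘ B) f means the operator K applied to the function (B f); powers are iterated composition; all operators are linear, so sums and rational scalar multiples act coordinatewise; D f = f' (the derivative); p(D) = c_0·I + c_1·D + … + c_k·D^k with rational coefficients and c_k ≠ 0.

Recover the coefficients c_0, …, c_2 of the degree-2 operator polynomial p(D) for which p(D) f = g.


D^0 f = (1/3)x^8 - 2x^6
D^1 f = (8/3)x^7 - 12x^5
D^2 f = (56/3)x^6 - 60x^4
matching coefficients of g against c_0 f + c_1 Df + … from the top degree down determines the c_i
solution: c_0 = 4, c_1 = -3/2, c_2 = -1/2

c_0 = 4, c_1 = -3/2, c_2 = -1/2


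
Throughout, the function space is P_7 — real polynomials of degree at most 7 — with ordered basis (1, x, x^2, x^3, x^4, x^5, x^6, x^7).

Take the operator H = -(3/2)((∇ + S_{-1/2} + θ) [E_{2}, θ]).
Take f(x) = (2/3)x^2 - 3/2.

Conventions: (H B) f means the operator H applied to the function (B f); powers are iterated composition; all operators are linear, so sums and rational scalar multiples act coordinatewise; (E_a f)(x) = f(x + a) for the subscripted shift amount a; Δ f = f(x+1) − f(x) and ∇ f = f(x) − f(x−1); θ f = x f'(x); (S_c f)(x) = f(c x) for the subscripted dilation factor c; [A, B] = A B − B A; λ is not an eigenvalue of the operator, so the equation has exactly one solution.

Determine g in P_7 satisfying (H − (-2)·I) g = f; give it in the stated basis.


write g with unknown coordinates in the stated basis and equate coefficients in (H − (-2)·I) g = f
solving from the highest basis element down gives g = (1/3)x^2 + (1/2)x + 3
check: H g = -x - 15/2
so H g − (-2)·g = (2/3)x^2 - 3/2 = f ✓

g(x) = (1/3)x^2 + (1/2)x + 3


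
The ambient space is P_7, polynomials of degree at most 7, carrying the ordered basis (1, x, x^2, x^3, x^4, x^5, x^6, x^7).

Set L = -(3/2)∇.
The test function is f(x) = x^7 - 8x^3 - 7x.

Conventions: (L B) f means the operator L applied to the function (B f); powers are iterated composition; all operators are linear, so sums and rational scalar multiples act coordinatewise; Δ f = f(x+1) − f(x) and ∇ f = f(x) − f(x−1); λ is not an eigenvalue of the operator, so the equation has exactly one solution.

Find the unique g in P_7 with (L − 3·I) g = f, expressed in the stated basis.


write g with unknown coordinates in the stated basis and equate coefficients in (L − 3·I) g = f
solving from the highest basis element down gives g = -(1/3)x^7 + (7/6)x^6 - 7x^5 + (385/12)x^4 - 114x^3 + (629/2)x^2 - (1139/2)x + 12463/24
check: L g = (7/2)x^6 - 21x^5 + (385/4)x^4 - 350x^3 + (1887/2)x^2 - (3431/2)x + 12463/8
so L g − 3·g = x^7 - 8x^3 - 7x = f ✓

the image equals g(x) = -(1/3)x^7 + (7/6)x^6 - 7x^5 + (385/12)x^4 - 114x^3 + (629/2)x^2 - (1139/2)x + 12463/24


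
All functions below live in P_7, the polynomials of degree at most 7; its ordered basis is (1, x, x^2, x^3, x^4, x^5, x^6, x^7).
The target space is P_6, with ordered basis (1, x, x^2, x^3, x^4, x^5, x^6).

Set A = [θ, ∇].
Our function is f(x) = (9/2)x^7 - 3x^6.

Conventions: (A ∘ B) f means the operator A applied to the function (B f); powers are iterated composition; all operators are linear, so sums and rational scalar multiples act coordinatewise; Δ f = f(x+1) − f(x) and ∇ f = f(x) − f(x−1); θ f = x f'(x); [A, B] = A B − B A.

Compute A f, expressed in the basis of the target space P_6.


∇ f = (63/2)x^6 - (225/2)x^5 + (405/2)x^4 - (435/2)x^3 + (279/2)x^2 - (99/2)x + 15/2
θ ∇ f = 189x^6 - (1125/2)x^5 + 810x^4 - (1305/2)x^3 + 279x^2 - (99/2)x
θ f = (63/2)x^7 - 18x^6
∇ θ f = (441/2)x^6 - (1539/2)x^5 + (2745/2)x^4 - (2925/2)x^3 + (1863/2)x^2 - (657/2)x + 99/2
[θ, ∇] f = -(63/2)x^6 + 207x^5 - (1125/2)x^4 + 810x^3 - (1305/2)x^2 + 279x - 99/2

the image equals g(x) = -(63/2)x^6 + 207x^5 - (1125/2)x^4 + 810x^3 - (1305/2)x^2 + 279x - 99/2


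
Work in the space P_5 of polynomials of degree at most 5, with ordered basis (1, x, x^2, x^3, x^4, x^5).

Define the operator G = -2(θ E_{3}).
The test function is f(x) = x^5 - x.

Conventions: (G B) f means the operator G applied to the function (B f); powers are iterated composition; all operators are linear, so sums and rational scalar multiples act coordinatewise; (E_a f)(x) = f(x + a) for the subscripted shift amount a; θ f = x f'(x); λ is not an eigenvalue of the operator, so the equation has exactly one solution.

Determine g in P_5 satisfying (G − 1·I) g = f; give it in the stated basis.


the result is g(x) = -(1/11)x^5 + (40/33)x^4 - (60/11)x^3 + (72/11)x^2 + (317/33)x

write g with unknown coordinates in the stated basis and equate coefficients in (G − 1·I) g = f
solving from the highest basis element down gives g = -(1/11)x^5 + (40/33)x^4 - (60/11)x^3 + (72/11)x^2 + (317/33)x
check: G g = (10/11)x^5 + (40/33)x^4 - (60/11)x^3 + (72/11)x^2 + (284/33)x
so G g − 1·g = x^5 - x = f ✓


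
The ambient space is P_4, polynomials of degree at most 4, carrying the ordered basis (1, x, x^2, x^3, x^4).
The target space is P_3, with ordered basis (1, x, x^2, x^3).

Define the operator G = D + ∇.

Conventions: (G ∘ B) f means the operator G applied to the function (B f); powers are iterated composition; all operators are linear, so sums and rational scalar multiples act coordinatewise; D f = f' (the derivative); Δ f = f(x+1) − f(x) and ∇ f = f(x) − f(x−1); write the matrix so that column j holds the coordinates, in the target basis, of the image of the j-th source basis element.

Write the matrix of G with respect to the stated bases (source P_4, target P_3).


image of 1: 0
image of x: 2
image of x^2: 4x - 1
image of x^3: 6x^2 - 3x + 1
image of x^4: 8x^3 - 6x^2 + 4x - 1
each image's coordinates form column j of the matrix

the matrix is [[0, 2, -1, 1, -1]; [0, 0, 4, -3, 4]; [0, 0, 0, 6, -6]; [0, 0, 0, 0, 8]] (rows listed top to bottom)


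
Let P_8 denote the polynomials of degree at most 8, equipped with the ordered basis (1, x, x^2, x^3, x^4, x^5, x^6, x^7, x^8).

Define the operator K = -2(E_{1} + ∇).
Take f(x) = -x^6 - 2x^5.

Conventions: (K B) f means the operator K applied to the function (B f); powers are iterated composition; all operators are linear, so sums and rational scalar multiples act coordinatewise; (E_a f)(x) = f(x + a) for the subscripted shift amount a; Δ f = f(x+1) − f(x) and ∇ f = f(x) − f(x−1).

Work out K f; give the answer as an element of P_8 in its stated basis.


E_{1} f = -x^6 - 8x^5 - 25x^4 - 40x^3 - 35x^2 - 16x - 3
∇ f = -6x^5 + 5x^4 - 5x^2 + 4x - 1
(E_{1} + ∇) f = -x^6 - 14x^5 - 20x^4 - 40x^3 - 40x^2 - 12x - 4
(-2(E_{1} + ∇)) f = 2x^6 + 28x^5 + 40x^4 + 80x^3 + 80x^2 + 24x + 8

the result is g(x) = 2x^6 + 28x^5 + 40x^4 + 80x^3 + 80x^2 + 24x + 8


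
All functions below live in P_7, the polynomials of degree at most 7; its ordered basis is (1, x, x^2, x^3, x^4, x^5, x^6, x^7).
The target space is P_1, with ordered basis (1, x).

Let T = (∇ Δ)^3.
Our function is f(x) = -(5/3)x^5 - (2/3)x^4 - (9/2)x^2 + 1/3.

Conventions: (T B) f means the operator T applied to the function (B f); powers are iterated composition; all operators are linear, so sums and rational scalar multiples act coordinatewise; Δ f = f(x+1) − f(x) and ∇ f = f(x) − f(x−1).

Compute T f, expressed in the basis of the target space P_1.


the image equals g(x) = 0

Δ f = -(25/3)x^4 - (58/3)x^3 - (62/3)x^2 - 20x - 41/6
∇ Δ f = -(100/3)x^3 - 8x^2 - (50/3)x - 31/3
Δ (∇ Δ) f = -100x^2 - 116x - 58
∇ Δ (∇ Δ) f = -200x - 16
Δ (∇ Δ) (∇ Δ) f = -200
∇ Δ (∇ Δ) (∇ Δ) f = 0


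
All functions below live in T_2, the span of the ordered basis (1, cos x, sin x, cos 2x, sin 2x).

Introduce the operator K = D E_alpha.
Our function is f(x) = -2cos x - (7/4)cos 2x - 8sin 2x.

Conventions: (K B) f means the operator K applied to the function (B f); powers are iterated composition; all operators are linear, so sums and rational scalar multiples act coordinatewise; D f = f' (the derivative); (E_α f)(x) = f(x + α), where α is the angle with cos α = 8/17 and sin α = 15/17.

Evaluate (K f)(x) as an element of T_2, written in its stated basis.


the image equals g(x) = (30/17)cos x + (16/17)sin x + (3416/289)cos 2x + (6553/578)sin 2x

E_alpha f = -(16/17)cos x + (30/17)sin x - (6553/1156)cos 2x + (1708/289)sin 2x
D E_alpha f = (30/17)cos x + (16/17)sin x + (3416/289)cos 2x + (6553/578)sin 2x


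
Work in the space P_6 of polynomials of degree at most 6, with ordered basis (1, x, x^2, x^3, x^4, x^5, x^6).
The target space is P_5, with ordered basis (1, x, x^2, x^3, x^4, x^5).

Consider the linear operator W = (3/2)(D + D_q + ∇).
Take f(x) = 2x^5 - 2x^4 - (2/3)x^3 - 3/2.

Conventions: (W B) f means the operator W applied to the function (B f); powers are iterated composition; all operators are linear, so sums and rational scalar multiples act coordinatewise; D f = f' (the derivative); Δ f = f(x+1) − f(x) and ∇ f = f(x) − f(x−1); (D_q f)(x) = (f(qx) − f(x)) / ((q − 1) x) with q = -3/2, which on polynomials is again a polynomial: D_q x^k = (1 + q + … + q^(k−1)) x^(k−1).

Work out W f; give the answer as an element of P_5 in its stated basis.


D f = 10x^4 - 8x^3 - 2x^2
D_q f = (55/8)x^4 + (13/4)x^3 - (7/6)x^2
∇ f = 10x^4 - 28x^3 + 30x^2 - 16x + 10/3
(D + D_q + ∇) f = (215/8)x^4 - (131/4)x^3 + (161/6)x^2 - 16x + 10/3
((3/2)(D + D_q + ∇)) f = (645/16)x^4 - (393/8)x^3 + (161/4)x^2 - 24x + 5

the result is g(x) = (645/16)x^4 - (393/8)x^3 + (161/4)x^2 - 24x + 5


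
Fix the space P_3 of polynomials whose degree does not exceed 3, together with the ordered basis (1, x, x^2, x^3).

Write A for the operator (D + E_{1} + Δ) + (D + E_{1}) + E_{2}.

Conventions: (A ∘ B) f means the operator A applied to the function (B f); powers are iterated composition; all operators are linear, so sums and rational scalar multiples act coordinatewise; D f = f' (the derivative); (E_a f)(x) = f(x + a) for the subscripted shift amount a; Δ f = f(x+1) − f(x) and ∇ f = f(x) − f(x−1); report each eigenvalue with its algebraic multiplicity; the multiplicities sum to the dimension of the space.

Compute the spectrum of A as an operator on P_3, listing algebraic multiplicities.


image of 1: 3
image of x: 3x + 7
image of x^2: 3x^2 + 14x + 7
image of x^3: 3x^3 + 21x^2 + 21x + 11
the matrix is upper triangular; its diagonal is (3, 3, 3, 3)
for a triangular matrix the eigenvalues are the diagonal entries, with algebraic multiplicity their repetition count

λ = 3 (multiplicity 4)


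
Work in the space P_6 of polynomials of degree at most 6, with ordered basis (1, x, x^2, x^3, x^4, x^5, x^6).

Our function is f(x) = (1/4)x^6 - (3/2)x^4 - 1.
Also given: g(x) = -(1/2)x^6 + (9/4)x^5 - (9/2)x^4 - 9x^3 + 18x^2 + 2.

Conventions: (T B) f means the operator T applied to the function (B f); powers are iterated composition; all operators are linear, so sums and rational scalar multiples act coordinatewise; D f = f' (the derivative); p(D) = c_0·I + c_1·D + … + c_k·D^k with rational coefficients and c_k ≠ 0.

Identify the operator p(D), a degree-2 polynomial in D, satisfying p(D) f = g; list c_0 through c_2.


D^0 f = (1/4)x^6 - (3/2)x^4 - 1
D^1 f = (3/2)x^5 - 6x^3
D^2 f = (15/2)x^4 - 18x^2
matching coefficients of g against c_0 f + c_1 Df + … from the top degree down determines the c_i
solution: c_0 = -2, c_1 = 3/2, c_2 = -1

c_0 = -2, c_1 = 3/2, c_2 = -1


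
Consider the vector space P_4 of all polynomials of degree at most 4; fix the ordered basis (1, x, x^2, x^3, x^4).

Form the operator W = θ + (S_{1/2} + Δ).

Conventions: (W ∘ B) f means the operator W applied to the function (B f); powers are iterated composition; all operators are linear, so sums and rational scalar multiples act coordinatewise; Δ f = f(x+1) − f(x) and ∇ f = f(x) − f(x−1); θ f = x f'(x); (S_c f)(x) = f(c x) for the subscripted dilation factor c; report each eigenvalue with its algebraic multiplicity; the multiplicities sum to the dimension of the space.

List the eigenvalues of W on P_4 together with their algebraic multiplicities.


λ = 1 (multiplicity 1), λ = 3/2 (multiplicity 1), λ = 9/4 (multiplicity 1), λ = 25/8 (multiplicity 1), λ = 65/16 (multiplicity 1)

image of 1: 1
image of x: (3/2)x + 1
image of x^2: (9/4)x^2 + 2x + 1
image of x^3: (25/8)x^3 + 3x^2 + 3x + 1
image of x^4: (65/16)x^4 + 4x^3 + 6x^2 + 4x + 1
the matrix is upper triangular; its diagonal is (1, 3/2, 9/4, 25/8, 65/16)
for a triangular matrix the eigenvalues are the diagonal entries, with algebraic multiplicity their repetition count


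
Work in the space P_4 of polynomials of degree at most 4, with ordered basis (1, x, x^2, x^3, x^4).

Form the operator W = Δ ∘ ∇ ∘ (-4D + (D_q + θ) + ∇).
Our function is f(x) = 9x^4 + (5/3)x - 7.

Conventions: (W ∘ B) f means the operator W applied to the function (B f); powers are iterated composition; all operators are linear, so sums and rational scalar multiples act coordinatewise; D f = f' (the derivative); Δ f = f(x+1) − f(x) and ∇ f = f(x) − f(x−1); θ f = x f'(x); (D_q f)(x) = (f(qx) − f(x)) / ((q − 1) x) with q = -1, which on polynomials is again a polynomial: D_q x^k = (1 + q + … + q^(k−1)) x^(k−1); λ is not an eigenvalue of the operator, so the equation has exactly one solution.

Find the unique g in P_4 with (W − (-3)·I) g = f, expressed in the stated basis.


write g with unknown coordinates in the stated basis and equate coefficients in (W − (-3)·I) g = f
solving from the highest basis element down gives g = 3x^4 - 48x^2 + (653/9)x + 197/3
check: W g = 144x^2 - 216x - 204
so W g − (-3)·g = 9x^4 + (5/3)x - 7 = f ✓

the result is g(x) = 3x^4 - 48x^2 + (653/9)x + 197/3


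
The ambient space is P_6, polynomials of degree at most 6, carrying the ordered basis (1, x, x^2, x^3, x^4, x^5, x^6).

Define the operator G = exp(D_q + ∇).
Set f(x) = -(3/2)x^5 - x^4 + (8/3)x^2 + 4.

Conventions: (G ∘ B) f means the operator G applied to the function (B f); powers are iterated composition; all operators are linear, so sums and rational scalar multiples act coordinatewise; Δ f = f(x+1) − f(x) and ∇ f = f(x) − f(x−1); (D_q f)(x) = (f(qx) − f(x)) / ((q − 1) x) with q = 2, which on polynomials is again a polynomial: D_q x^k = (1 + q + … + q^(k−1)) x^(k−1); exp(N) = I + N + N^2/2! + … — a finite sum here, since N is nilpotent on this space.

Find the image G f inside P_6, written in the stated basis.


g(x) = -(3/2)x^5 - 55x^4 - 517x^3 - (4723/3)x^2 - (2991/2)x - 1841/6

order-1 term: -54x^4 - 4x^3 - 9x^2 + (101/6)x - 19/6
order-2 term: -513x^3 + 142x^2 - (249/2)x + 139/3
order-3 term: -1710x^2 + (2249/3)x - 904/3
order-4 term: -(4275/2)x + 2407/3
order-5 term: -855
the series for exp(D_q + ∇) f terminates at order 5
exp(D_q + ∇) f = -(3/2)x^5 - 55x^4 - 517x^3 - (4723/3)x^2 - (2991/2)x - 1841/6


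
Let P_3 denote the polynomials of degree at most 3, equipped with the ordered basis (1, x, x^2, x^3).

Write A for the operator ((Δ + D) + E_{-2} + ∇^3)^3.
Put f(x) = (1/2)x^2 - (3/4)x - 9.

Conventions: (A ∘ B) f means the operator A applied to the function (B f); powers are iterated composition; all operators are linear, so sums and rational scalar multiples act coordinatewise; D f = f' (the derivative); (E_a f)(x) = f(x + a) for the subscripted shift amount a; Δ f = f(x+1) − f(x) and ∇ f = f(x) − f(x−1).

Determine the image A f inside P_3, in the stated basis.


the image equals g(x) = (1/2)x^2 - (3/4)x - 3/2

Δ f = x - 1/4
D f = x - 3/4
(Δ + D) f = 2x - 1
E_{-2} f = (1/2)x^2 - (11/4)x - 11/2
∇ f = x - 5/4
∇ ∇ f = 1
∇ ∇ ∇ f = 0
((Δ + D) + E_{-2} + ∇^3) f = (1/2)x^2 - (3/4)x - 13/2
Δ ((Δ + D) + E_{-2} + ∇^3) f = x - 1/4
D ((Δ + D) + E_{-2} + ∇^3) f = x - 3/4
(Δ + D) ((Δ + D) + E_{-2} + ∇^3) f = 2x - 1
E_{-2} ((Δ + D) + E_{-2} + ∇^3) f = (1/2)x^2 - (11/4)x - 3
∇ ((Δ + D) + E_{-2} + ∇^3) f = x - 5/4
∇ ∇ ((Δ + D) + E_{-2} + ∇^3) f = 1
∇ ∇ ∇ ((Δ + D) + E_{-2} + ∇^3) f = 0
((Δ + D) + E_{-2} + ∇^3) ((Δ + D) + E_{-2} + ∇^3) f = (1/2)x^2 - (3/4)x - 4
Δ ((Δ + D) + E_{-2} + ∇^3) ((Δ + D) + E_{-2} + ∇^3) f = x - 1/4
D ((Δ + D) + E_{-2} + ∇^3) ((Δ + D) + E_{-2} + ∇^3) f = x - 3/4
(Δ + D) ((Δ + D) + E_{-2} + ∇^3) ((Δ + D) + E_{-2} + ∇^3) f = 2x - 1
E_{-2} ((Δ + D) + E_{-2} + ∇^3) ((Δ + D) + E_{-2} + ∇^3) f = (1/2)x^2 - (11/4)x - 1/2
∇ ((Δ + D) + E_{-2} + ∇^3) ((Δ + D) + E_{-2} + ∇^3) f = x - 5/4
∇ ∇ ((Δ + D) + E_{-2} + ∇^3) ((Δ + D) + E_{-2} + ∇^3) f = 1
∇ ∇ ∇ ((Δ + D) + E_{-2} + ∇^3) ((Δ + D) + E_{-2} + ∇^3) f = 0
((Δ + D) + E_{-2} + ∇^3) ((Δ + D) + E_{-2} + ∇^3) ((Δ + D) + E_{-2} + ∇^3) f = (1/2)x^2 - (3/4)x - 3/2


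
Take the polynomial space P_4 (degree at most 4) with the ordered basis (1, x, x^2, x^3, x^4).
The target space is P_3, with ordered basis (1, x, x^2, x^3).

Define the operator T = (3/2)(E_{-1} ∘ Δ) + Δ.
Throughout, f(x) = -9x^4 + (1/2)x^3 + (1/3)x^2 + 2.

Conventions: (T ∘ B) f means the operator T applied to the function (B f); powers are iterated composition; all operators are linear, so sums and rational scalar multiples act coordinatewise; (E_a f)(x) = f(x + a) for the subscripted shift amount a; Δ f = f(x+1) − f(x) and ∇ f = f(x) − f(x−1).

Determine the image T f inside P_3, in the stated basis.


the image equals g(x) = -90x^3 + (123/4)x^2 - (1069/12)x + 67/12

Δ f = -36x^3 - (105/2)x^2 - (203/6)x - 49/6
E_{-1} Δ f = -36x^3 + (111/2)x^2 - (221/6)x + 55/6
((3/2)(E_{-1} ∘ Δ)) f = -54x^3 + (333/4)x^2 - (221/4)x + 55/4
Δ f = -36x^3 - (105/2)x^2 - (203/6)x - 49/6
((3/2)(E_{-1} ∘ Δ) + Δ) f = -90x^3 + (123/4)x^2 - (1069/12)x + 67/12


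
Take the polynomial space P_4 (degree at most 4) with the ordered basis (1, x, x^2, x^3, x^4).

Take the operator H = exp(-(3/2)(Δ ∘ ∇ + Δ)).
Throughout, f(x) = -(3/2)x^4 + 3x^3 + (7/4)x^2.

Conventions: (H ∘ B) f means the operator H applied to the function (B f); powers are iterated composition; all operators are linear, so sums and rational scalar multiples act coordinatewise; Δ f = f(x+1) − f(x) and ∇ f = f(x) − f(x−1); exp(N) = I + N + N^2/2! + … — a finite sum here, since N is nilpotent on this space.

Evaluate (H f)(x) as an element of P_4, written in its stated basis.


order-1 term: 9x^3 + 27x^2 - (147/4)x - 45/8
order-2 term: -(81/4)x^2 - (405/4)x - 639/16
order-3 term: (81/4)x + 81
order-4 term: -243/32
the series for exp(-(3/2)(Δ ∘ ∇ + Δ)) f terminates at order 4
exp(-(3/2)(Δ ∘ ∇ + Δ)) f = -(3/2)x^4 + 12x^3 + (17/2)x^2 - (471/4)x + 891/32

the result is g(x) = -(3/2)x^4 + 12x^3 + (17/2)x^2 - (471/4)x + 891/32


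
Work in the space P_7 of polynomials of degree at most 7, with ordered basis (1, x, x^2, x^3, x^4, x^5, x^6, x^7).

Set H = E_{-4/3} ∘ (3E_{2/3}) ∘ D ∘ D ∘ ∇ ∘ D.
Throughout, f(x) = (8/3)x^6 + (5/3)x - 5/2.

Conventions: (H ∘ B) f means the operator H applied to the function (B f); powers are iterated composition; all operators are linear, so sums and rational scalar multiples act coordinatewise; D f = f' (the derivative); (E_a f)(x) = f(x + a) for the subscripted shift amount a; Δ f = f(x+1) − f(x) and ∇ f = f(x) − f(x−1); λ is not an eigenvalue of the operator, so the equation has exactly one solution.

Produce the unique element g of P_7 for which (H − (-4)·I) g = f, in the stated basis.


write g with unknown coordinates in the stated basis and equate coefficients in (H − (-4)·I) g = f
solving from the highest basis element down gives g = (2/3)x^6 - 180x^2 + (5045/12)x - 2085/8
check: H g = 720x^2 - 1680x + 1040
so H g − (-4)·g = (8/3)x^6 + (5/3)x - 5/2 = f ✓

the image equals g(x) = (2/3)x^6 - 180x^2 + (5045/12)x - 2085/8


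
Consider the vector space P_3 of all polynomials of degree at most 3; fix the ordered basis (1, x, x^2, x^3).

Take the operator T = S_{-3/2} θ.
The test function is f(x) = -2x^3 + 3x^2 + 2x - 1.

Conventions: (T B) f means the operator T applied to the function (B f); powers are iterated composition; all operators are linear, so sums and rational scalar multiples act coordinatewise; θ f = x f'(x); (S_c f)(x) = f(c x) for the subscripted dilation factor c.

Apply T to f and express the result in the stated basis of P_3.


the result is g(x) = (81/4)x^3 + (27/2)x^2 - 3x

θ f = -6x^3 + 6x^2 + 2x
S_{-3/2} θ f = (81/4)x^3 + (27/2)x^2 - 3x


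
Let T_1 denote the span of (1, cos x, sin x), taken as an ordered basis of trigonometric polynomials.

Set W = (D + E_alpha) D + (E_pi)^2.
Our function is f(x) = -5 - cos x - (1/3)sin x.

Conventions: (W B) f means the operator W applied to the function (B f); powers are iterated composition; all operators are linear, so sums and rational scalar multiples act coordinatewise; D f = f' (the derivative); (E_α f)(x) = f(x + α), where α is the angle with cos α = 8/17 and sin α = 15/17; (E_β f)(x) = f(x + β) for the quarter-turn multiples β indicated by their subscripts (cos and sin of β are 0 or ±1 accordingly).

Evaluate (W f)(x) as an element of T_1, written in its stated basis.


the result is g(x) = -5 + (37/51)cos x + (13/17)sin x

D f = -(1/3)cos x + sin x
D D f = cos x + (1/3)sin x
E_alpha D f = (37/51)cos x + (13/17)sin x
(D + E_alpha) D f = (88/51)cos x + (56/51)sin x
E_pi f = -5 + cos x + (1/3)sin x
E_pi E_pi f = -5 - cos x - (1/3)sin x
((D + E_alpha) D + (E_pi)^2) f = -5 + (37/51)cos x + (13/17)sin x
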